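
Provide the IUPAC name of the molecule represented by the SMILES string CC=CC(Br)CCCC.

4-bromooct-2-ene

The longest chain bearing the multiple bond is 8 carbons long (octane).
There is one C=C double bond, indicated by the ending -ene.
Number the chain so that numbering from this end puts the double bond at C-2 rather than C-6.
That gives the double bond between C-2 and C-3; a bromo group at C-4.
Putting it together: 4-bromooct-2-ene.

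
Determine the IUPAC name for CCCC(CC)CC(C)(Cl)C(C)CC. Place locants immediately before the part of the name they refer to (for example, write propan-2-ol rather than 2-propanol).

The longest carbon chain is 9 atoms: the parent is nonane.
Number the chain so that the substituent locant set {3,4,4,6} is lower than {4,6,6,7} at the first point of difference.
This places a chloro group at C-4; an ethyl group at C-6; methyl groups at C-3 and C-4.
Substituent prefixes are cited in alphabetical order (multiplying prefixes like di-/tri- are ignored for ordering).
Putting it together: 4-chloro-6-ethyl-3,4-dimethylnonane.

4-chloro-6-ethyl-3,4-dimethylnonane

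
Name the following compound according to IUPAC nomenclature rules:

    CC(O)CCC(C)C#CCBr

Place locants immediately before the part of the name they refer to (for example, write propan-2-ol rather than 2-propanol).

The longest chain bearing the –OH group and the multiple bond is 8 carbons long (octane).
The highest-priority functional group is an alcohol (–OH), so the name ends in -ol.
The chain contains a C≡C triple bond, so the unsaturation ending is -yne.
The numbering direction is chosen so that numbering from this end puts the hydroxyl group at C-2 rather than C-7.
This places the hydroxyl at C-2; the triple bond between C-6 and C-7; a bromo group at C-8; a methyl group at C-5.
Prefixes are listed alphabetically: bromo, methyl.
Putting it together: 8-bromo-5-methyloct-6-yn-2-ol.

8-bromo-5-methyloct-6-yn-2-ol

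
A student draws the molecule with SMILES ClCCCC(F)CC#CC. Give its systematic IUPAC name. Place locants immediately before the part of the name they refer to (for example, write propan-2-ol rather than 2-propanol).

8-chloro-5-fluorooct-2-yne

The longest chain bearing the multiple bond is 8 carbons long (octane).
A C≡C triple bond in the chain gives the infix -yne-.
The numbering direction is chosen so that numbering from this end puts the triple bond at C-2 rather than C-6.
With this numbering: the triple bond between C-2 and C-3; a chloro group at C-8; a fluoro group at C-5.
Substituent prefixes are cited in alphabetical order (multiplying prefixes like di-/tri- are ignored for ordering).
The name is 8-chloro-5-fluorooct-2-yne.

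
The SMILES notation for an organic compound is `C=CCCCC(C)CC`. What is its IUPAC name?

The longest carbon chain that includes the multiple bond has 8 carbons, so the parent hydride is octane.
The chain contains a C=C double bond, so the unsaturation ending is -ene.
The numbering direction is chosen so that numbering from this end puts the double bond at C-1 rather than C-7.
With this numbering: the double bond between C-1 and C-2; a methyl group at C-6.
Putting it together: 6-methyloct-1-ene.

6-methyloct-1-ene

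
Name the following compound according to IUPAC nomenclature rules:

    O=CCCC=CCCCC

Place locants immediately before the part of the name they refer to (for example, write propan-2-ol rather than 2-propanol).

non-4-enal

The longest chain bearing the –CHO group and the multiple bond is 9 carbons long (nonane).
The principal characteristic group is an aldehyde (terminal –CHO), named with the suffix -al.
The chain contains a C=C double bond, so the unsaturation ending is -ene.
Choose the numbering such that the aldehyde carbon is C-1 by definition.
This places the double bond between C-4 and C-5.
Putting it together: non-4-enal.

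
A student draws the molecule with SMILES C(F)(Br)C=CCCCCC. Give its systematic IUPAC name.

1-bromo-1-fluorooct-2-ene

Counting along the main chain through the multiple bond gives 8 carbons: the parent is octane.
The chain contains a C=C double bond, so the unsaturation ending is -ene.
The numbering direction is chosen so that numbering from this end puts the double bond at C-2 rather than C-6.
With this numbering: the double bond between C-2 and C-3; a bromo group at C-1; a fluoro group at C-1.
The substituents are ordered alphabetically, ignoring any di-/tri- multipliers.
Putting it together: 1-bromo-1-fluorooct-2-ene.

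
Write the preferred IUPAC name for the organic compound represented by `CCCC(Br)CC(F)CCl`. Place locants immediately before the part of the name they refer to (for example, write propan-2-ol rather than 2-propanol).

4-bromo-1-chloro-2-fluoroheptane

The parent chain contains 7 carbons (heptane).
Number the chain so that the substituent locant set {1,2,4} is lower than {4,6,7} at the first point of difference.
That gives a bromo group at C-4; a chloro group at C-1; a fluoro group at C-2.
Substituent prefixes are cited in alphabetical order (multiplying prefixes like di-/tri- are ignored for ordering).
Assembling the pieces gives 4-bromo-1-chloro-2-fluoroheptane.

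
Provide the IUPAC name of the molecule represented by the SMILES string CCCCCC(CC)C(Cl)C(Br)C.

2-bromo-3-chloro-4-ethylnonane

The longest carbon chain is 9 atoms: the parent is nonane.
Choose the numbering such that the substituent locant set {2,3,4} is lower than {6,7,8} at the first point of difference.
This places a bromo group at C-2; a chloro group at C-3; an ethyl group at C-4.
Prefixes are listed alphabetically: bromo, chloro, ethyl.
The name is 2-bromo-3-chloro-4-ethylnonane.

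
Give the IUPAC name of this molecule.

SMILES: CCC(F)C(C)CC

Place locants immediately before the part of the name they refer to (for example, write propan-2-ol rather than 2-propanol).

The parent chain contains 6 carbons (hexane).
Number the chain so that the locant sets are identical either way, so the alphabetically earlier fluoro substituent takes the lower locant (3 rather than 4).
That gives a fluoro group at C-3; a methyl group at C-4.
Prefixes are listed alphabetically: fluoro, methyl.
Putting it together: 3-fluoro-4-methylhexane.

3-fluoro-4-methylhexane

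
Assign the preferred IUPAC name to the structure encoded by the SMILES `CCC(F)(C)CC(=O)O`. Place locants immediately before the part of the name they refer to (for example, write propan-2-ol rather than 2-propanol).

The longest carbon chain that includes the –COOH group has 5 carbons, so the parent hydride is pentane.
The highest-priority functional group is a carboxylic acid (terminal –COOH), so the name ends in -oic acid.
Choose the numbering such that the carboxylic acid carbon is C-1 by definition.
With this numbering: a fluoro group at C-3; a methyl group at C-3.
The substituents are ordered alphabetically, ignoring any di-/tri- multipliers.
Putting it together: 3-fluoro-3-methylpentanoic acid.

3-fluoro-3-methylpentanoic acid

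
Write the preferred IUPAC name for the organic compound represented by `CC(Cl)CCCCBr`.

1-bromo-5-chlorohexane

The longest carbon chain is 6 atoms: the parent is hexane.
Number the chain so that the substituent locant set {1,5} is lower than {2,6} at the first point of difference.
This places a bromo group at C-1; a chloro group at C-5.
Substituent prefixes are cited in alphabetical order (multiplying prefixes like di-/tri- are ignored for ordering).
Putting it together: 1-bromo-5-chlorohexane.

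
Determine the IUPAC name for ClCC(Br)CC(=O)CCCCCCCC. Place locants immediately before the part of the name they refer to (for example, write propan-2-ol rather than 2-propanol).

2-bromo-1-chlorododecan-4-one

The longest chain bearing the carbonyl is 12 carbons long (dodecane).
The principal characteristic group is a ketone (C=O on an internal carbon), named with the suffix -one.
The numbering direction is chosen so that numbering from this end puts the carbonyl group at C-4 rather than C-9.
That gives the carbonyl at C-4; a bromo group at C-2; a chloro group at C-1.
The substituents are ordered alphabetically, ignoring any di-/tri- multipliers.
Putting it together: 2-bromo-1-chlorododecan-4-one.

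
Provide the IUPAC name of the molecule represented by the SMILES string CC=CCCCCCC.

non-2-ene

Counting along the main chain through the multiple bond gives 9 carbons: the parent is nonane.
A C=C double bond in the chain gives the infix -ene-.
Choose the numbering such that numbering from this end puts the double bond at C-2 rather than C-7.
This places the double bond between C-2 and C-3.
Assembling the pieces gives non-2-ene.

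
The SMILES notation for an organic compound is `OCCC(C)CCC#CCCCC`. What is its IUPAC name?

3-methylundec-6-yn-1-ol

The longest carbon chain that includes the –OH group and the multiple bond has 11 carbons, so the parent hydride is undecane.
The principal characteristic group is an alcohol (–OH), named with the suffix -ol.
A C≡C triple bond in the chain gives the infix -yne-.
The numbering direction is chosen so that numbering from this end puts the hydroxyl group at C-1 rather than C-11.
That gives the hydroxyl at C-1; the triple bond between C-6 and C-7; a methyl group at C-3.
Putting it together: 3-methylundec-6-yn-1-ol.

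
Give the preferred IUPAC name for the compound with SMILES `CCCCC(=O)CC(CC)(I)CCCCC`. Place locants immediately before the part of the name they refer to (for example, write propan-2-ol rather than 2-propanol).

The longest chain bearing the carbonyl is 12 carbons long (dodecane).
The highest-priority functional group is a ketone (C=O on an internal carbon), so the name ends in -one.
The numbering direction is chosen so that numbering from this end puts the carbonyl group at C-5 rather than C-8.
With this numbering: the carbonyl at C-5; an ethyl group at C-7; an iodo group at C-7.
Prefixes are listed alphabetically: ethyl, iodo.
Putting it together: 7-ethyl-7-iodododecan-5-one.

7-ethyl-7-iodododecan-5-one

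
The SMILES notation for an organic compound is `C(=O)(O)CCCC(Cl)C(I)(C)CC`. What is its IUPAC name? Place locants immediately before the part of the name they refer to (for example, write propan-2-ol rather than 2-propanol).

The longest chain bearing the –COOH group is 8 carbons long (octane).
The principal characteristic group is a carboxylic acid (terminal –COOH), named with the suffix -oic acid.
The numbering direction is chosen so that the carboxylic acid carbon is C-1 by definition.
With this numbering: a chloro group at C-5; an iodo group at C-6; a methyl group at C-6.
Prefixes are listed alphabetically: chloro, iodo, methyl.
The name is 5-chloro-6-iodo-6-methyloctanoic acid.

5-chloro-6-iodo-6-methyloctanoic acid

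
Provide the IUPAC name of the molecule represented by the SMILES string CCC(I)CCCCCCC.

The longest continuous carbon chain has 10 atoms, so the parent hydride is decane.
Choose the numbering such that the substituent locant set {3} is lower than {8} at the first point of difference.
This places an iodo group at C-3.
The name is 3-iododecane.

3-iododecane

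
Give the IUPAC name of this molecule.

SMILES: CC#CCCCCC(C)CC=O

Counting along the main chain through the –CHO group and the multiple bond gives 10 carbons: the parent is decane.
The highest-priority functional group is an aldehyde (terminal –CHO), so the name ends in -al.
The chain contains a C≡C triple bond, so the unsaturation ending is -yne.
The numbering direction is chosen so that the aldehyde carbon is C-1 by definition.
This places the triple bond between C-8 and C-9; a methyl group at C-3.
Assembling the pieces gives 3-methyldec-8-ynal.

3-methyldec-8-ynal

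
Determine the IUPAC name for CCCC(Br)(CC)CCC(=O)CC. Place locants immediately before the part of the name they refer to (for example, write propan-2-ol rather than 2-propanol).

6-bromo-6-ethylnonan-3-one

The longest carbon chain that includes the carbonyl has 9 carbons, so the parent hydride is nonane.
The principal characteristic group is a ketone (C=O on an internal carbon), named with the suffix -one.
Number the chain so that numbering from this end puts the carbonyl group at C-3 rather than C-7.
With this numbering: the carbonyl at C-3; a bromo group at C-6; an ethyl group at C-6.
Substituent prefixes are cited in alphabetical order (multiplying prefixes like di-/tri- are ignored for ordering).
Assembling the pieces gives 6-bromo-6-ethylnonan-3-one.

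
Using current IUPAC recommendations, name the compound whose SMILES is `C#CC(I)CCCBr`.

Counting along the main chain through the multiple bond gives 6 carbons: the parent is hexane.
There is one C≡C triple bond, indicated by the ending -yne.
Number the chain so that numbering from this end puts the triple bond at C-1 rather than C-5.
That gives the triple bond between C-1 and C-2; a bromo group at C-6; an iodo group at C-3.
Prefixes are listed alphabetically: bromo, iodo.
Assembling the pieces gives 6-bromo-3-iodohex-1-yne.

6-bromo-3-iodohex-1-yne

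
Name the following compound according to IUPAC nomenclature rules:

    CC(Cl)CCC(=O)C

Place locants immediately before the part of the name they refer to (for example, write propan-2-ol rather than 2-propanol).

5-chlorohexan-2-one

Counting along the main chain through the carbonyl gives 6 carbons: the parent is hexane.
The principal characteristic group is a ketone (C=O on an internal carbon), named with the suffix -one.
The numbering direction is chosen so that numbering from this end puts the carbonyl group at C-2 rather than C-5.
With this numbering: the carbonyl at C-2; a chloro group at C-5.
Assembling the pieces gives 5-chlorohexan-2-one.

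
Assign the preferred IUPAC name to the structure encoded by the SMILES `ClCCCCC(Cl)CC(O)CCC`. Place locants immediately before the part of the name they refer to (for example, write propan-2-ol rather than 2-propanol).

The longest chain bearing the –OH group is 10 carbons long (decane).
The principal characteristic group is an alcohol (–OH), named with the suffix -ol.
Number the chain so that numbering from this end puts the hydroxyl group at C-4 rather than C-7.
With this numbering: the hydroxyl at C-4; chloro groups at C-6 and C-10.
Putting it together: 6,10-dichlorodecan-4-ol.

6,10-dichlorodecan-4-ol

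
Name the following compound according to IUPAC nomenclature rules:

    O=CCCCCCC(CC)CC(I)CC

7-ethyl-9-iodoundecanal

The longest chain bearing the –CHO group is 11 carbons long (undecane).
The principal characteristic group is an aldehyde (terminal –CHO), named with the suffix -al.
Number the chain so that the aldehyde carbon is C-1 by definition.
This places an ethyl group at C-7; an iodo group at C-9.
The substituents are ordered alphabetically, ignoring any di-/tri- multipliers.
The name is 7-ethyl-9-iodoundecanal.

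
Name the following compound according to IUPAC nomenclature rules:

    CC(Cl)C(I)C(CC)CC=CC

7-chloro-5-ethyl-6-iodooct-2-ene

The longest carbon chain that includes the multiple bond has 8 carbons, so the parent hydride is octane.
The chain contains a C=C double bond, so the unsaturation ending is -ene.
Number the chain so that numbering from this end puts the double bond at C-2 rather than C-6.
This places the double bond between C-2 and C-3; a chloro group at C-7; an ethyl group at C-5; an iodo group at C-6.
Prefixes are listed alphabetically: chloro, ethyl, iodo.
Assembling the pieces gives 7-chloro-5-ethyl-6-iodooct-2-ene.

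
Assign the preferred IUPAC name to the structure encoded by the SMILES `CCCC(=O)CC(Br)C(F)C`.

The longest chain bearing the carbonyl is 8 carbons long (octane).
The principal characteristic group is a ketone (C=O on an internal carbon), named with the suffix -one.
The numbering direction is chosen so that numbering from this end puts the carbonyl group at C-4 rather than C-5.
With this numbering: the carbonyl at C-4; a bromo group at C-6; a fluoro group at C-7.
Substituent prefixes are cited in alphabetical order (multiplying prefixes like di-/tri- are ignored for ordering).
Assembling the pieces gives 6-bromo-7-fluorooctan-4-one.

6-bromo-7-fluorooctan-4-one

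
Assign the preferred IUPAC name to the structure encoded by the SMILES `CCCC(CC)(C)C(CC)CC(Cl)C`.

2-chloro-4,5-diethyl-5-methyloctane

The longest carbon chain is 8 atoms: the parent is octane.
Number the chain so that the substituent locant set {2,4,5,5} is lower than {4,4,5,7} at the first point of difference.
With this numbering: a chloro group at C-2; ethyl groups at C-4 and C-5; a methyl group at C-5.
The substituents are ordered alphabetically, ignoring any di-/tri- multipliers.
Assembling the pieces gives 2-chloro-4,5-diethyl-5-methyloctane.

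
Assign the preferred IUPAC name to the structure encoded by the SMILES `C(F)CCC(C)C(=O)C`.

The longest chain bearing the carbonyl is 6 carbons long (hexane).
The principal characteristic group is a ketone (C=O on an internal carbon), named with the suffix -one.
The numbering direction is chosen so that numbering from this end puts the carbonyl group at C-2 rather than C-5.
This places the carbonyl at C-2; a fluoro group at C-6; a methyl group at C-3.
The substituents are ordered alphabetically, ignoring any di-/tri- multipliers.
The name is 6-fluoro-3-methylhexan-2-one.

6-fluoro-3-methylhexan-2-one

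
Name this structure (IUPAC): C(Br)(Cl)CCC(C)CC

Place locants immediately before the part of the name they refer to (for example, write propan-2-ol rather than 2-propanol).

1-bromo-1-chloro-4-methylhexane

The parent chain contains 6 carbons (hexane).
The numbering direction is chosen so that the substituent locant set {1,1,4} is lower than {3,6,6} at the first point of difference.
That gives a bromo group at C-1; a chloro group at C-1; a methyl group at C-4.
Prefixes are listed alphabetically: bromo, chloro, methyl.
Putting it together: 1-bromo-1-chloro-4-methylhexane.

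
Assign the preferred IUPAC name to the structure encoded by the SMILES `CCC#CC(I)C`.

The longest chain bearing the multiple bond is 6 carbons long (hexane).
A C≡C triple bond in the chain gives the infix -yne-.
The numbering direction is chosen so that the substituent locant set {2} is lower than {5} at the first point of difference.
With this numbering: the triple bond between C-3 and C-4; an iodo group at C-2.
Assembling the pieces gives 2-iodohex-3-yne.

2-iodohex-3-yne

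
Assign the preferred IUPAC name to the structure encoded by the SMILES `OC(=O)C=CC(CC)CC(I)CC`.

4-ethyl-6-iodooct-2-enoic acid

The longest chain bearing the –COOH group and the multiple bond is 8 carbons long (octane).
The highest-priority functional group is a carboxylic acid (terminal –COOH), so the name ends in -oic acid.
The chain contains a C=C double bond, so the unsaturation ending is -ene.
Choose the numbering such that the carboxylic acid carbon is C-1 by definition.
This places the double bond between C-2 and C-3; an ethyl group at C-4; an iodo group at C-6.
Prefixes are listed alphabetically: ethyl, iodo.
Assembling the pieces gives 4-ethyl-6-iodooct-2-enoic acid.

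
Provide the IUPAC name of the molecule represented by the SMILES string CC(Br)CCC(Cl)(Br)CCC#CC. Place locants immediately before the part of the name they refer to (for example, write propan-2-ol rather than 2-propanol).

6,9-dibromo-6-chlorodec-2-yne

The longest carbon chain that includes the multiple bond has 10 carbons, so the parent hydride is decane.
The chain contains a C≡C triple bond, so the unsaturation ending is -yne.
Choose the numbering such that numbering from this end puts the triple bond at C-2 rather than C-8.
This places the triple bond between C-2 and C-3; bromo groups at C-6 and C-9; a chloro group at C-6.
Substituent prefixes are cited in alphabetical order (multiplying prefixes like di-/tri- are ignored for ordering).
Putting it together: 6,9-dibromo-6-chlorodec-2-yne.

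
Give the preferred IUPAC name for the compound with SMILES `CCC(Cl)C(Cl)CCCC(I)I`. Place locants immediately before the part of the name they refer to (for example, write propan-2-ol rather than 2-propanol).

The parent chain contains 8 carbons (octane).
Number the chain so that the substituent locant set {1,1,5,6} is lower than {3,4,8,8} at the first point of difference.
That gives chloro groups at C-5 and C-6; two iodo groups at C-1.
The substituents are ordered alphabetically, ignoring any di-/tri- multipliers.
Putting it together: 5,6-dichloro-1,1-diiodooctane.

5,6-dichloro-1,1-diiodooctane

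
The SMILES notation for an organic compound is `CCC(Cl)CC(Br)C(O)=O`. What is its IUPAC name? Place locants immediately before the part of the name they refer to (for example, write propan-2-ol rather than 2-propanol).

2-bromo-4-chlorohexanoic acid

The longest carbon chain that includes the –COOH group has 6 carbons, so the parent hydride is hexane.
A carboxylic acid (terminal –COOH) is the principal characteristic group, giving the suffix -oic acid.
The numbering direction is chosen so that the carboxylic acid carbon is C-1 by definition.
That gives a bromo group at C-2; a chloro group at C-4.
The substituents are ordered alphabetically, ignoring any di-/tri- multipliers.
The name is 2-bromo-4-chlorohexanoic acid.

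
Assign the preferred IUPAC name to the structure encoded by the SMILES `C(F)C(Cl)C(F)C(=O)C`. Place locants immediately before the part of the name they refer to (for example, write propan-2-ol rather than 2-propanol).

The longest chain bearing the carbonyl is 5 carbons long (pentane).
A ketone (C=O on an internal carbon) is the principal characteristic group, giving the suffix -one.
Choose the numbering such that numbering from this end puts the carbonyl group at C-2 rather than C-4.
That gives the carbonyl at C-2; a chloro group at C-4; fluoro groups at C-3 and C-5.
The substituents are ordered alphabetically, ignoring any di-/tri- multipliers.
The name is 4-chloro-3,5-difluoropentan-2-one.

4-chloro-3,5-difluoropentan-2-one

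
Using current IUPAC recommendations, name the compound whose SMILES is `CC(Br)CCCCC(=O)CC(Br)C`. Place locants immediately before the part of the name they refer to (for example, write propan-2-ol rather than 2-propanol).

2,9-dibromodecan-4-one

The longest carbon chain that includes the carbonyl has 10 carbons, so the parent hydride is decane.
The principal characteristic group is a ketone (C=O on an internal carbon), named with the suffix -one.
Number the chain so that numbering from this end puts the carbonyl group at C-4 rather than C-7.
With this numbering: the carbonyl at C-4; bromo groups at C-2 and C-9.
Assembling the pieces gives 2,9-dibromodecan-4-one.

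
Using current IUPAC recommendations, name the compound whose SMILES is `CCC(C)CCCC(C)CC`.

3,7-dimethylnonane

The longest carbon chain is 9 atoms: the parent is nonane.
Both numbering directions give the same locant set; either may be used.
That gives methyl groups at C-3 and C-7.
Putting it together: 3,7-dimethylnonane.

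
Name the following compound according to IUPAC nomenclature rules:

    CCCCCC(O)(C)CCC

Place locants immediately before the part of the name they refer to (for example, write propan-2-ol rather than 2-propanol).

The longest chain bearing the –OH group is 9 carbons long (nonane).
The highest-priority functional group is an alcohol (–OH), so the name ends in -ol.
The numbering direction is chosen so that numbering from this end puts the hydroxyl group at C-4 rather than C-6.
That gives the hydroxyl at C-4; a methyl group at C-4.
The name is 4-methylnonan-4-ol.

4-methylnonan-4-ol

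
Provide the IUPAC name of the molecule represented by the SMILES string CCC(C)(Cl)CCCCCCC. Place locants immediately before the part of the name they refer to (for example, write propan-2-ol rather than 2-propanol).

3-chloro-3-methyldecane

The longest carbon chain is 10 atoms: the parent is decane.
The numbering direction is chosen so that the substituent locant set {3,3} is lower than {8,8} at the first point of difference.
That gives a chloro group at C-3; a methyl group at C-3.
Prefixes are listed alphabetically: chloro, methyl.
The name is 3-chloro-3-methyldecane.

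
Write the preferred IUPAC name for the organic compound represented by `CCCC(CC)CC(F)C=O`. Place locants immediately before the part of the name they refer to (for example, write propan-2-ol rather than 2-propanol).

4-ethyl-2-fluoroheptanal

The longest carbon chain that includes the –CHO group has 7 carbons, so the parent hydride is heptane.
An aldehyde (terminal –CHO) is the principal characteristic group, giving the suffix -al.
Number the chain so that the aldehyde carbon is C-1 by definition.
With this numbering: an ethyl group at C-4; a fluoro group at C-2.
Substituent prefixes are cited in alphabetical order (multiplying prefixes like di-/tri- are ignored for ordering).
Putting it together: 4-ethyl-2-fluoroheptanal.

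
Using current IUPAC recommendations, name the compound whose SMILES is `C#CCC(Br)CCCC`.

The longest chain bearing the multiple bond is 8 carbons long (octane).
The chain contains a C≡C triple bond, so the unsaturation ending is -yne.
Choose the numbering such that numbering from this end puts the triple bond at C-1 rather than C-7.
With this numbering: the triple bond between C-1 and C-2; a bromo group at C-4.
Assembling the pieces gives 4-bromooct-1-yne.

4-bromooct-1-yne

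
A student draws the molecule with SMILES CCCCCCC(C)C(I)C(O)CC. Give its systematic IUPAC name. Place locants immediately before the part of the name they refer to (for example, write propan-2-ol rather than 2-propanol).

4-iodo-5-methylundecan-3-ol

The longest chain bearing the –OH group is 11 carbons long (undecane).
The highest-priority functional group is an alcohol (–OH), so the name ends in -ol.
The numbering direction is chosen so that numbering from this end puts the hydroxyl group at C-3 rather than C-9.
This places the hydroxyl at C-3; an iodo group at C-4; a methyl group at C-5.
Substituent prefixes are cited in alphabetical order (multiplying prefixes like di-/tri- are ignored for ordering).
Assembling the pieces gives 4-iodo-5-methylundecan-3-ol.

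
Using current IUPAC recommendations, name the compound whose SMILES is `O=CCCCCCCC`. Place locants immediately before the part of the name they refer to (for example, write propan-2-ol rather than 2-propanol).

octanal

Counting along the main chain through the –CHO group gives 8 carbons: the parent is octane.
The highest-priority functional group is an aldehyde (terminal –CHO), so the name ends in -al.
Number the chain so that the aldehyde carbon is C-1 by definition.
Putting it together: octanal.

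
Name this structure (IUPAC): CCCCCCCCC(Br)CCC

The longest carbon chain is 12 atoms: the parent is dodecane.
Choose the numbering such that the substituent locant set {4} is lower than {9} at the first point of difference.
That gives a bromo group at C-4.
The name is 4-bromododecane.

4-bromododecane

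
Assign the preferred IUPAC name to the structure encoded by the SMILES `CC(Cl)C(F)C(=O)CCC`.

The longest chain bearing the carbonyl is 7 carbons long (heptane).
The highest-priority functional group is a ketone (C=O on an internal carbon), so the name ends in -one.
The numbering direction is chosen so that the substituent locant set {2,3} is lower than {5,6} at the first point of difference.
With this numbering: the carbonyl at C-4; a chloro group at C-2; a fluoro group at C-3.
Prefixes are listed alphabetically: chloro, fluoro.
The name is 2-chloro-3-fluoroheptan-4-one.

2-chloro-3-fluoroheptan-4-one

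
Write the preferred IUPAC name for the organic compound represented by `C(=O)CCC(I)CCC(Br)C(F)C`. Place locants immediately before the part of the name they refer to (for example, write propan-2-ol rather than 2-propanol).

7-bromo-8-fluoro-4-iodononanal

The longest chain bearing the –CHO group is 9 carbons long (nonane).
The highest-priority functional group is an aldehyde (terminal –CHO), so the name ends in -al.
Choose the numbering such that the aldehyde carbon is C-1 by definition.
This places a bromo group at C-7; a fluoro group at C-8; an iodo group at C-4.
Substituent prefixes are cited in alphabetical order (multiplying prefixes like di-/tri- are ignored for ordering).
The name is 7-bromo-8-fluoro-4-iodononanal.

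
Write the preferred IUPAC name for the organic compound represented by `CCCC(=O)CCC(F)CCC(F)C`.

The longest carbon chain that includes the carbonyl has 11 carbons, so the parent hydride is undecane.
The highest-priority functional group is a ketone (C=O on an internal carbon), so the name ends in -one.
Number the chain so that numbering from this end puts the carbonyl group at C-4 rather than C-8.
That gives the carbonyl at C-4; fluoro groups at C-7 and C-10.
Assembling the pieces gives 7,10-difluoroundecan-4-one.

7,10-difluoroundecan-4-one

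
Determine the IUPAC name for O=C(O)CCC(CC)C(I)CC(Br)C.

7-bromo-4-ethyl-5-iodooctanoic acid

Counting along the main chain through the –COOH group gives 8 carbons: the parent is octane.
The principal characteristic group is a carboxylic acid (terminal –COOH), named with the suffix -oic acid.
Number the chain so that the carboxylic acid carbon is C-1 by definition.
With this numbering: a bromo group at C-7; an ethyl group at C-4; an iodo group at C-5.
Prefixes are listed alphabetically: bromo, ethyl, iodo.
The name is 7-bromo-4-ethyl-5-iodooctanoic acid.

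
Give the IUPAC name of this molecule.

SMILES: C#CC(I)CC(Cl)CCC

The longest chain bearing the multiple bond is 8 carbons long (octane).
There is one C≡C triple bond, indicated by the ending -yne.
Number the chain so that numbering from this end puts the triple bond at C-1 rather than C-7.
That gives the triple bond between C-1 and C-2; a chloro group at C-5; an iodo group at C-3.
Substituent prefixes are cited in alphabetical order (multiplying prefixes like di-/tri- are ignored for ordering).
Putting it together: 5-chloro-3-iodooct-1-yne.

5-chloro-3-iodooct-1-yne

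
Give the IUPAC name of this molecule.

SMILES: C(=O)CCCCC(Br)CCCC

6-bromodecanal

The longest carbon chain that includes the –CHO group has 10 carbons, so the parent hydride is decane.
The highest-priority functional group is an aldehyde (terminal –CHO), so the name ends in -al.
Number the chain so that the aldehyde carbon is C-1 by definition.
With this numbering: a bromo group at C-6.
Assembling the pieces gives 6-bromodecanal.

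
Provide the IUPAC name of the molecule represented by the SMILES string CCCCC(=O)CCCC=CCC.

dodec-9-en-5-one

The longest chain bearing the carbonyl and the multiple bond is 12 carbons long (dodecane).
A ketone (C=O on an internal carbon) is the principal characteristic group, giving the suffix -one.
The chain contains a C=C double bond, so the unsaturation ending is -ene.
The numbering direction is chosen so that numbering from this end puts the carbonyl group at C-5 rather than C-8.
With this numbering: the carbonyl at C-5; the double bond between C-9 and C-10.
The name is dodec-9-en-5-one.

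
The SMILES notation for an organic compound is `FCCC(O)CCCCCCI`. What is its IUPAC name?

1-fluoro-9-iodononan-3-ol

The longest chain bearing the –OH group is 9 carbons long (nonane).
An alcohol (–OH) is the principal characteristic group, giving the suffix -ol.
Number the chain so that numbering from this end puts the hydroxyl group at C-3 rather than C-7.
With this numbering: the hydroxyl at C-3; a fluoro group at C-1; an iodo group at C-9.
Prefixes are listed alphabetically: fluoro, iodo.
Putting it together: 1-fluoro-9-iodononan-3-ol.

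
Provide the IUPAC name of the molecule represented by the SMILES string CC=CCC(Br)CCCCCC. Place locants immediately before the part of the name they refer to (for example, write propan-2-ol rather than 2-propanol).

The longest carbon chain that includes the multiple bond has 11 carbons, so the parent hydride is undecane.
A C=C double bond in the chain gives the infix -ene-.
Choose the numbering such that numbering from this end puts the double bond at C-2 rather than C-9.
That gives the double bond between C-2 and C-3; a bromo group at C-5.
Putting it together: 5-bromoundec-2-ene.

5-bromoundec-2-ene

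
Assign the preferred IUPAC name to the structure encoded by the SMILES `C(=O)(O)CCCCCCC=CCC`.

undec-8-enoic acid

The longest carbon chain that includes the –COOH group and the multiple bond has 11 carbons, so the parent hydride is undecane.
The highest-priority functional group is a carboxylic acid (terminal –COOH), so the name ends in -oic acid.
The chain contains a C=C double bond, so the unsaturation ending is -ene.
Number the chain so that the carboxylic acid carbon is C-1 by definition.
With this numbering: the double bond between C-8 and C-9.
The name is undec-8-enoic acid.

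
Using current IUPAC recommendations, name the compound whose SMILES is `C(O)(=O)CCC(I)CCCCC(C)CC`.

4-iodo-9-methylundecanoic acid

The longest chain bearing the –COOH group is 11 carbons long (undecane).
The highest-priority functional group is a carboxylic acid (terminal –COOH), so the name ends in -oic acid.
Choose the numbering such that the carboxylic acid carbon is C-1 by definition.
This places an iodo group at C-4; a methyl group at C-9.
The substituents are ordered alphabetically, ignoring any di-/tri- multipliers.
Putting it together: 4-iodo-9-methylundecanoic acid.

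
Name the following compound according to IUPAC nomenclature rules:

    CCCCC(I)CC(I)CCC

4,6-diiododecane

The longest continuous carbon chain has 10 atoms, so the parent hydride is decane.
Choose the numbering such that the substituent locant set {4,6} is lower than {5,7} at the first point of difference.
That gives iodo groups at C-4 and C-6.
Putting it together: 4,6-diiododecane.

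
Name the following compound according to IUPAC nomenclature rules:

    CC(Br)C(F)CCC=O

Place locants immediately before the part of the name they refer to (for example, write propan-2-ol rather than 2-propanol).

5-bromo-4-fluorohexanal

The longest chain bearing the –CHO group is 6 carbons long (hexane).
The principal characteristic group is an aldehyde (terminal –CHO), named with the suffix -al.
Number the chain so that the aldehyde carbon is C-1 by definition.
This places a bromo group at C-5; a fluoro group at C-4.
The substituents are ordered alphabetically, ignoring any di-/tri- multipliers.
Putting it together: 5-bromo-4-fluorohexanal.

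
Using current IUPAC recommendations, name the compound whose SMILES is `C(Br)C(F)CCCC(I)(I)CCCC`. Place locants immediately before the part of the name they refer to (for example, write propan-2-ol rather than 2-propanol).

The longest continuous carbon chain has 10 atoms, so the parent hydride is decane.
Number the chain so that the substituent locant set {1,2,6,6} is lower than {5,5,9,10} at the first point of difference.
This places a bromo group at C-1; a fluoro group at C-2; two iodo groups at C-6.
Substituent prefixes are cited in alphabetical order (multiplying prefixes like di-/tri- are ignored for ordering).
The name is 1-bromo-2-fluoro-6,6-diiododecane.

1-bromo-2-fluoro-6,6-diiododecane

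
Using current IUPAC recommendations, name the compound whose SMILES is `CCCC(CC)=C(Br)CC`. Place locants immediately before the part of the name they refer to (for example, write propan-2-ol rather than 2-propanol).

The longest chain bearing the multiple bond is 7 carbons long (heptane).
A C=C double bond in the chain gives the infix -ene-.
Choose the numbering such that numbering from this end puts the double bond at C-3 rather than C-4.
With this numbering: the double bond between C-3 and C-4; a bromo group at C-3; an ethyl group at C-4.
The substituents are ordered alphabetically, ignoring any di-/tri- multipliers.
The name is 3-bromo-4-ethylhept-3-ene.

3-bromo-4-ethylhept-3-ene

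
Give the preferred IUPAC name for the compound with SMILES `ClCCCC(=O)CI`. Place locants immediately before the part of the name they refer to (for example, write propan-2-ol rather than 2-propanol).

The longest chain bearing the carbonyl is 5 carbons long (pentane).
A ketone (C=O on an internal carbon) is the principal characteristic group, giving the suffix -one.
Number the chain so that numbering from this end puts the carbonyl group at C-2 rather than C-4.
This places the carbonyl at C-2; a chloro group at C-5; an iodo group at C-1.
Substituent prefixes are cited in alphabetical order (multiplying prefixes like di-/tri- are ignored for ordering).
The name is 5-chloro-1-iodopentan-2-one.

5-chloro-1-iodopentan-2-one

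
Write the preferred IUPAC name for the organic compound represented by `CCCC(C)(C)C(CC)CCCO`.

4-ethyl-5,5-dimethyloctan-1-ol

Counting along the main chain through the –OH group gives 8 carbons: the parent is octane.
The highest-priority functional group is an alcohol (–OH), so the name ends in -ol.
The numbering direction is chosen so that numbering from this end puts the hydroxyl group at C-1 rather than C-8.
This places the hydroxyl at C-1; an ethyl group at C-4; two methyl groups at C-5.
The substituents are ordered alphabetically, ignoring any di-/tri- multipliers.
Assembling the pieces gives 4-ethyl-5,5-dimethyloctan-1-ol.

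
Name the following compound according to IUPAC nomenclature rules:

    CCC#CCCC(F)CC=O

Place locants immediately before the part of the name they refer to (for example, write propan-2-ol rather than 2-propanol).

Counting along the main chain through the –CHO group and the multiple bond gives 9 carbons: the parent is nonane.
An aldehyde (terminal –CHO) is the principal characteristic group, giving the suffix -al.
The chain contains a C≡C triple bond, so the unsaturation ending is -yne.
Number the chain so that the aldehyde carbon is C-1 by definition.
That gives the triple bond between C-6 and C-7; a fluoro group at C-3.
Assembling the pieces gives 3-fluoronon-6-ynal.

3-fluoronon-6-ynal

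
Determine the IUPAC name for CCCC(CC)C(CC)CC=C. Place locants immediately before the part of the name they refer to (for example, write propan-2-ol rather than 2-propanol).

4,5-diethyloct-1-ene

The longest chain bearing the multiple bond is 8 carbons long (octane).
There is one C=C double bond, indicated by the ending -ene.
Choose the numbering such that numbering from this end puts the double bond at C-1 rather than C-7.
This places the double bond between C-1 and C-2; ethyl groups at C-4 and C-5.
Assembling the pieces gives 4,5-diethyloct-1-ene.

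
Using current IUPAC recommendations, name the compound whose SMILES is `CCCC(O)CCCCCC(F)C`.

10-fluoroundecan-4-ol

The longest carbon chain that includes the –OH group has 11 carbons, so the parent hydride is undecane.
An alcohol (–OH) is the principal characteristic group, giving the suffix -ol.
Choose the numbering such that numbering from this end puts the hydroxyl group at C-4 rather than C-8.
That gives the hydroxyl at C-4; a fluoro group at C-10.
Putting it together: 10-fluoroundecan-4-ol.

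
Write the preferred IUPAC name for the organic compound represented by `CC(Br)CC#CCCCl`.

Counting along the main chain through the multiple bond gives 7 carbons: the parent is heptane.
The chain contains a C≡C triple bond, so the unsaturation ending is -yne.
Choose the numbering such that numbering from this end puts the triple bond at C-3 rather than C-4.
With this numbering: the triple bond between C-3 and C-4; a bromo group at C-6; a chloro group at C-1.
The substituents are ordered alphabetically, ignoring any di-/tri- multipliers.
Putting it together: 6-bromo-1-chlorohept-3-yne.

6-bromo-1-chlorohept-3-yne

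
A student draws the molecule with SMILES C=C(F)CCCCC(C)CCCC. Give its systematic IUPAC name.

The longest carbon chain that includes the multiple bond has 11 carbons, so the parent hydride is undecane.
A C=C double bond in the chain gives the infix -ene-.
Number the chain so that numbering from this end puts the double bond at C-1 rather than C-10.
With this numbering: the double bond between C-1 and C-2; a fluoro group at C-2; a methyl group at C-7.
Prefixes are listed alphabetically: fluoro, methyl.
Putting it together: 2-fluoro-7-methylundec-1-ene.

2-fluoro-7-methylundec-1-ene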